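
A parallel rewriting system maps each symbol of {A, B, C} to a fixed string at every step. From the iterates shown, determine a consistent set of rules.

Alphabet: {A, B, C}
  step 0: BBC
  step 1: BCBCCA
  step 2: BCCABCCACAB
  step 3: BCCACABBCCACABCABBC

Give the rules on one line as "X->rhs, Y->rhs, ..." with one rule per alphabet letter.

A->B, B->BC, C->CA

  step 2 ⇒ step 3: BCCABCCACAB ⇒ BC·CA·CA·B·BC·CA·CA·B·CA·B·BC
    A ↦ B
    B ↦ BC
    C ↦ CA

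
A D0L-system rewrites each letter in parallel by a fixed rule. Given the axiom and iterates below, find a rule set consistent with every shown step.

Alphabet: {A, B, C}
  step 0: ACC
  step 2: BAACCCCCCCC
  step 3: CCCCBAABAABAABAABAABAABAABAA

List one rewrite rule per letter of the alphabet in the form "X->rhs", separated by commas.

A->C, B->CC, C->BAA

  step 2 ⇒ step 3: BAACCCCCCCC ⇒ CC·C·C·BAA·BAA·BAA·BAA·BAA·BAA·BAA·BAA
    A ↦ C
    B ↦ CC
    C ↦ BAA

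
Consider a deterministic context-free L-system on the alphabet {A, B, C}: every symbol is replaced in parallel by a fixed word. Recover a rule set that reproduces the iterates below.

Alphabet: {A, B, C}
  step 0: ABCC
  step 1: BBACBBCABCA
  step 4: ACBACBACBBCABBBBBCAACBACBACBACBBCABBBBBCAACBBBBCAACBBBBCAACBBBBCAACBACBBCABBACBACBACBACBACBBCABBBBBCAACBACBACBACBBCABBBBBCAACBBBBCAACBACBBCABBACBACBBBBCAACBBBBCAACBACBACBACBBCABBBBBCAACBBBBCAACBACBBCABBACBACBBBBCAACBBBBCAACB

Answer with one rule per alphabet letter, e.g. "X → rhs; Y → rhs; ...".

  step 0 ⇒ step 1: ABCC ⇒ BB·ACB·BCA·BCA
    A ↦ BB
    B ↦ ACB
    C ↦ BCA

A->BB, B->ACB, C->BCA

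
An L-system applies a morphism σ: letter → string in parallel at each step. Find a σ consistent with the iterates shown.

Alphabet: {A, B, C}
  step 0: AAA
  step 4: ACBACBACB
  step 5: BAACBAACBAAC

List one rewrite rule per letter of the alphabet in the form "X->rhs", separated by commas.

A->B, B->AC, C->A

  step 4 ⇒ step 5: ACBACBACB ⇒ B·A·AC·B·A·AC·B·A·AC
    A ↦ B
    B ↦ AC
    C ↦ A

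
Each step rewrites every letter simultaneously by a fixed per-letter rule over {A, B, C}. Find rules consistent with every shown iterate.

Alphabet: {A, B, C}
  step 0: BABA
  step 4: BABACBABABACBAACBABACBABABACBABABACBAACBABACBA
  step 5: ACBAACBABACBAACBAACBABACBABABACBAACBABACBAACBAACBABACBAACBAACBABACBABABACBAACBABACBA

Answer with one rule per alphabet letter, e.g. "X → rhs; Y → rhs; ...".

A->BA, B->AC, C->B

  step 4 ⇒ step 5: BABACBABABACBAACBABACBABABACBABABACBAACBABACBA ⇒ AC·BA·AC·BA·B·AC·BA·AC·BA·AC·BA·B·AC·BA·BA·B·AC·BA·AC·BA·B·AC·BA·AC·BA·AC·BA·B·AC·BA·AC·BA·AC·BA·B·AC·BA·BA·B·AC·BA·AC·BA·B·AC·BA
    A ↦ BA
    B ↦ AC
    C ↦ B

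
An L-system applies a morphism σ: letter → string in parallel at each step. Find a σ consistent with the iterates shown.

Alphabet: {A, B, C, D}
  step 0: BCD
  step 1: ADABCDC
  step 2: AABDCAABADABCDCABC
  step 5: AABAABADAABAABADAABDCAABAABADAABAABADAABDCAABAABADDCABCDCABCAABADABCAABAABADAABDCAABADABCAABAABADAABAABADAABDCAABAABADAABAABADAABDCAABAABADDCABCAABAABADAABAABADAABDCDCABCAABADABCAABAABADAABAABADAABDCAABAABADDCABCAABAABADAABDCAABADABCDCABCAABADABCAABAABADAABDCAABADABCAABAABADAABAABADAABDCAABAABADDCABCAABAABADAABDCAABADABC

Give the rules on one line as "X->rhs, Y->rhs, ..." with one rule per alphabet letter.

  step 1 ⇒ step 2: ADABCDC ⇒ AAB·DC·AAB·AD·ABC·DC·ABC
    A ↦ AAB
    B ↦ AD
    C ↦ ABC
    D ↦ DC

A->AAB, B->AD, C->ABC, D->DC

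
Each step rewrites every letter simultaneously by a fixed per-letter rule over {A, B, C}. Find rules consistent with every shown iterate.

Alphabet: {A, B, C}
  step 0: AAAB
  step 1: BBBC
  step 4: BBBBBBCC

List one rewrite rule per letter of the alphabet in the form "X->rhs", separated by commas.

A->B, B->C, C->AA

  step 0 ⇒ step 1: AAAB ⇒ B·B·B·C
    A ↦ B
    B ↦ C
    C ↦ AA  (constrained at step 1)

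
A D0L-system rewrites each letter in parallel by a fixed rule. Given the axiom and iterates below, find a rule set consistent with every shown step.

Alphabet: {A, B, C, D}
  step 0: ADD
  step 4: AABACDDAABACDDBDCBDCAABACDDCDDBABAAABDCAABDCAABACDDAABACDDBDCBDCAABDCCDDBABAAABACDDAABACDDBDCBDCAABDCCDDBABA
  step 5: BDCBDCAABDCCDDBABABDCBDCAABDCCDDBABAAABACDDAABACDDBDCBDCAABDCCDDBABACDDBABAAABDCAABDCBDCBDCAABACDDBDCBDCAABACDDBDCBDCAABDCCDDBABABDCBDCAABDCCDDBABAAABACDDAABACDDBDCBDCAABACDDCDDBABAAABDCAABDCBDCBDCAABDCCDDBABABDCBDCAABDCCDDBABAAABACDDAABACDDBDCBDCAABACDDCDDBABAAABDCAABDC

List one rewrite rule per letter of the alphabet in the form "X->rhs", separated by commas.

  step 4 ⇒ step 5: AABACDDAABACDDBDCBDCAABACDDCDDBABAAABDCAABDCAABACDDAABACDDBDCBDCAABDCCDDBABAAABACDDAABACDDBDCBDCAABDCCDDBABA ⇒ BDC·BDC·AA·BDC·CDD·BA·BA·BDC·BDC·AA·BDC·CDD·BA·BA·AA·BA·CDD·AA·BA·CDD·BDC·BDC·AA·BDC·CDD·BA·BA·CDD·BA·BA·AA·BDC·AA·BDC·BDC·BDC·AA·BA·CDD·BDC·BDC·AA·BA·CDD·BDC·BDC·AA·BDC·CDD·BA·BA·BDC·BDC·AA·BDC·CDD·BA·BA·AA·BA·CDD·AA·BA·CDD·BDC·BDC·AA·BA·CDD·CDD·BA·BA·AA·BDC·AA·BDC·BDC·BDC·AA·BDC·CDD·BA·BA·BDC·BDC·AA·BDC·CDD·BA·BA·AA·BA·CDD·AA·BA·CDD·BDC·BDC·AA·BA·CDD·CDD·BA·BA·AA·BDC·AA·BDC
    A ↦ BDC
    B ↦ AA
    C ↦ CDD
    D ↦ BA

A->BDC, B->AA, C->CDD, D->BA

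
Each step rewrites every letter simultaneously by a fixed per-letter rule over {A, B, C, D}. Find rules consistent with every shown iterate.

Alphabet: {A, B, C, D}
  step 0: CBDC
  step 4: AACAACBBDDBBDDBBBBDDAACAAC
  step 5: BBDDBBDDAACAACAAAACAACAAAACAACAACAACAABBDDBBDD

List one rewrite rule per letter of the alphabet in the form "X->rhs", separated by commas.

  step 4 ⇒ step 5: AACAACBBDDBBDDBBBBDDAACAAC ⇒ B·B·DD·B·B·DD·AAC·AAC·A·A·AAC·AAC·A·A·AAC·AAC·AAC·AAC·A·A·B·B·DD·B·B·DD
    A ↦ B
    B ↦ AAC
    C ↦ DD
    D ↦ A

A->B, B->AAC, C->DD, D->A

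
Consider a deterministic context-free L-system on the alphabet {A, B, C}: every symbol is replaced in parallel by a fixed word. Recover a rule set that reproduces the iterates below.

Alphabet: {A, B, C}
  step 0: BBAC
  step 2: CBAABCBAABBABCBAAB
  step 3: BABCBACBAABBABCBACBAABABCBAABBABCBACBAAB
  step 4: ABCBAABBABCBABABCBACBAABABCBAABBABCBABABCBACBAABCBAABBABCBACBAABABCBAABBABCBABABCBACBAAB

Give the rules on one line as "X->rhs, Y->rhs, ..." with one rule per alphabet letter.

A->CBA, B->AB, C->B

  step 3 ⇒ step 4: BABCBACBAABBABCBACBAABABCBAABBABCBACBAAB ⇒ AB·CBA·AB·B·AB·CBA·B·AB·CBA·CBA·AB·AB·CBA·AB·B·AB·CBA·B·AB·CBA·CBA·AB·CBA·AB·B·AB·CBA·CBA·AB·AB·CBA·AB·B·AB·CBA·B·AB·CBA·CBA·AB
    A ↦ CBA
    B ↦ AB
    C ↦ B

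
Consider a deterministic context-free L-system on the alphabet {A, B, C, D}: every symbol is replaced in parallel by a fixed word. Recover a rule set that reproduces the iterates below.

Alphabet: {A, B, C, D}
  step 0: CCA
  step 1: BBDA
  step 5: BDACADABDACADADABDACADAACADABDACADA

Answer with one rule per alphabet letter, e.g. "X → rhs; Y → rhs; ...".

  step 0 ⇒ step 1: CCA ⇒ B·B·DA
    A ↦ DA
    C ↦ B
    B ↦ A  (constrained at step 1)
    D ↦ CA  (constrained at step 1)

A->DA, B->A, C->B, D->CA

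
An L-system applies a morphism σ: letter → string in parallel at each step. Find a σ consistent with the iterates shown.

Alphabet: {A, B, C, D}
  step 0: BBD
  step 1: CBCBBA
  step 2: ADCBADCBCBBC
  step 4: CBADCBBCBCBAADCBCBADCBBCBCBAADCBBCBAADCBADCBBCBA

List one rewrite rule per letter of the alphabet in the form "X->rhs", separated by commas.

  step 1 ⇒ step 2: CBCBBA ⇒ AD·CB·AD·CB·CB·BC
    A ↦ BC
    B ↦ CB
    C ↦ AD
  step 0 ⇒ step 1: BBD ⇒ CB·CB·BA
    D ↦ BA

A->BC, B->CB, C->AD, D->BA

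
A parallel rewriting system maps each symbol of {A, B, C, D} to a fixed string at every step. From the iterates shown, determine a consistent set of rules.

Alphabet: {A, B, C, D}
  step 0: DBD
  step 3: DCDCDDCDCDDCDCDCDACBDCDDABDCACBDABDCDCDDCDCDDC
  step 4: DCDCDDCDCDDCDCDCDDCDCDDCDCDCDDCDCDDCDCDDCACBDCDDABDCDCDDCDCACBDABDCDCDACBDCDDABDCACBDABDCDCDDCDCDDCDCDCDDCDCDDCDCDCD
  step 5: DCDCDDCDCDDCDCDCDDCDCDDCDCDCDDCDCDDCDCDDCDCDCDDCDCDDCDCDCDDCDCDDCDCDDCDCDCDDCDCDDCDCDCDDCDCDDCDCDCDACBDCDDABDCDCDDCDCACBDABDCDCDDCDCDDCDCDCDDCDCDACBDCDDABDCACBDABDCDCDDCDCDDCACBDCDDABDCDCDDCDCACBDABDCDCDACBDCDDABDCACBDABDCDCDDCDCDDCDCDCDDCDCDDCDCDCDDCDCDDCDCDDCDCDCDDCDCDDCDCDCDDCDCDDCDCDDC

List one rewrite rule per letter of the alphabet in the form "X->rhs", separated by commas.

A->ACB, B->DAB, C->DCD, D->DC

  step 4 ⇒ step 5: DCDCDDCDCDDCDCDCDDCDCDDCDCDCDDCDCDDCDCDDCACBDCDDABDCDCDDCDCACBDABDCDCDACBDCDDABDCACBDABDCDCDDCDCDDCDCDCDDCDCDDCDCDCD ⇒ DC·DCD·DC·DCD·DC·DC·DCD·DC·DCD·DC·DC·DCD·DC·DCD·DC·DCD·DC·DC·DCD·DC·DCD·DC·DC·DCD·DC·DCD·DC·DCD·DC·DC·DCD·DC·DCD·DC·DC·DCD·DC·DCD·DC·DC·DCD·ACB·DCD·DAB·DC·DCD·DC·DC·ACB·DAB·DC·DCD·DC·DCD·DC·DC·DCD·DC·DCD·ACB·DCD·DAB·DC·ACB·DAB·DC·DCD·DC·DCD·DC·ACB·DCD·DAB·DC·DCD·DC·DC·ACB·DAB·DC·DCD·ACB·DCD·DAB·DC·ACB·DAB·DC·DCD·DC·DCD·DC·DC·DCD·DC·DCD·DC·DC·DCD·DC·DCD·DC·DCD·DC·DC·DCD·DC·DCD·DC·DC·DCD·DC·DCD·DC·DCD·DC
    A ↦ ACB
    B ↦ DAB
    C ↦ DCD
    D ↦ DC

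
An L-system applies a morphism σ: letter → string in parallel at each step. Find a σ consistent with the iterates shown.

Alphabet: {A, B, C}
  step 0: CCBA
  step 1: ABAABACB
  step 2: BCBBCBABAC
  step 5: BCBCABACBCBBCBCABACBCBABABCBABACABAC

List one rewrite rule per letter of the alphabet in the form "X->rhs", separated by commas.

A->B, B->C, C->ABA

  step 1 ⇒ step 2: ABAABACB ⇒ B·C·B·B·C·B·ABA·C
    A ↦ B
    B ↦ C
    C ↦ ABA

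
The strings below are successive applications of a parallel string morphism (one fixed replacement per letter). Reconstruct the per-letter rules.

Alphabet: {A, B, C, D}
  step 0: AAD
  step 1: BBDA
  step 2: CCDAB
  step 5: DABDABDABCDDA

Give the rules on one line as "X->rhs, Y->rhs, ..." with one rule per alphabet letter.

A->B, B->C, C->D, D->DA

  step 1 ⇒ step 2: BBDA ⇒ C·C·DA·B
    A ↦ B
    B ↦ C
    D ↦ DA
    C ↦ D  (constrained at step 2)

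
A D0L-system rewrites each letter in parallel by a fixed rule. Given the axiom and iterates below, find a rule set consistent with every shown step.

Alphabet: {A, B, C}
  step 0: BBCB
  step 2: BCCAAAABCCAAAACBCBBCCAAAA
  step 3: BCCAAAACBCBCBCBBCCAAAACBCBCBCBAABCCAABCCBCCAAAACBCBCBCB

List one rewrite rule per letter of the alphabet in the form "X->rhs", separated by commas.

A->CB, B->BCC, C->AA

  step 2 ⇒ step 3: BCCAAAABCCAAAACBCBBCCAAAA ⇒ BCC·AA·AA·CB·CB·CB·CB·BCC·AA·AA·CB·CB·CB·CB·AA·BCC·AA·BCC·BCC·AA·AA·CB·CB·CB·CB
    A ↦ CB
    B ↦ BCC
    C ↦ AA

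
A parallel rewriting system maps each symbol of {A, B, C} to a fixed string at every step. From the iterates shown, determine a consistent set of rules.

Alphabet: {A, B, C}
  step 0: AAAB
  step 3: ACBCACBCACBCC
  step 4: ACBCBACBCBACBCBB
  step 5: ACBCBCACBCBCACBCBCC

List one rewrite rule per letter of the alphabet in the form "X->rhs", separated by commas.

  step 4 ⇒ step 5: ACBCBACBCBACBCBB ⇒ AC·B·C·B·C·AC·B·C·B·C·AC·B·C·B·C·C
    A ↦ AC
    B ↦ C
    C ↦ B

A->AC, B->C, C->B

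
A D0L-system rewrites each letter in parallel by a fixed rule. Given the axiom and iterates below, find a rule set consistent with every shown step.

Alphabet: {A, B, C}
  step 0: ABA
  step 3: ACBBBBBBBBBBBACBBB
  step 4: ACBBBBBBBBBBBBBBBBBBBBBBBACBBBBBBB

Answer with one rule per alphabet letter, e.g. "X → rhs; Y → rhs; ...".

  step 3 ⇒ step 4: ACBBBBBBBBBBBACBBB ⇒ AC·B·BB·BB·BB·BB·BB·BB·BB·BB·BB·BB·BB·AC·B·BB·BB·BB
    A ↦ AC
    B ↦ BB
    C ↦ B

A->AC, B->BB, C->B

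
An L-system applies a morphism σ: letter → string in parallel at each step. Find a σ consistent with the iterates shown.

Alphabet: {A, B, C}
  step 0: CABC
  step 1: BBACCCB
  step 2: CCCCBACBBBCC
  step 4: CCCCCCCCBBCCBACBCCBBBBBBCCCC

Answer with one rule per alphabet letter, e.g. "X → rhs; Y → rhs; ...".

A->BAC, B->CC, C->B

  step 1 ⇒ step 2: BBACCCB ⇒ CC·CC·BAC·B·B·B·CC
    A ↦ BAC
    B ↦ CC
    C ↦ B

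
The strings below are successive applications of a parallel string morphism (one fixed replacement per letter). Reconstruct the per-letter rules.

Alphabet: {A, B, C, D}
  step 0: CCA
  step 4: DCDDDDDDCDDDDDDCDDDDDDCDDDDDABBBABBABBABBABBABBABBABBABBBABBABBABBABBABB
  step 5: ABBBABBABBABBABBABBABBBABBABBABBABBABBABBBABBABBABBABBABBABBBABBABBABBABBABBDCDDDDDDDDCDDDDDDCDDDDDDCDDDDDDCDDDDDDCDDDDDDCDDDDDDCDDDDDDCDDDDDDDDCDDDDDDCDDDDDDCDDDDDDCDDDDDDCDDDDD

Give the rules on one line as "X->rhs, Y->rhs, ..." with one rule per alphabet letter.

A->DCD, B->DD, C->B, D->ABB

  step 4 ⇒ step 5: DCDDDDDDCDDDDDDCDDDDDDCDDDDDABBBABBABBABBABBABBABBABBABBBABBABBABBABBABB ⇒ ABB·B·ABB·ABB·ABB·ABB·ABB·ABB·B·ABB·ABB·ABB·ABB·ABB·ABB·B·ABB·ABB·ABB·ABB·ABB·ABB·B·ABB·ABB·ABB·ABB·ABB·DCD·DD·DD·DD·DCD·DD·DD·DCD·DD·DD·DCD·DD·DD·DCD·DD·DD·DCD·DD·DD·DCD·DD·DD·DCD·DD·DD·DCD·DD·DD·DD·DCD·DD·DD·DCD·DD·DD·DCD·DD·DD·DCD·DD·DD·DCD·DD·DD
    A ↦ DCD
    B ↦ DD
    C ↦ B
    D ↦ ABB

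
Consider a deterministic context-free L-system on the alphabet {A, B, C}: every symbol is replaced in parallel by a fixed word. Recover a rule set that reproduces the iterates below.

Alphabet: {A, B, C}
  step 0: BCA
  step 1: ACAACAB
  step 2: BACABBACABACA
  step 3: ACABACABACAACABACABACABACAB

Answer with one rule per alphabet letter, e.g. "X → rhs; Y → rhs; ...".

A->B, B->ACA, C->ACA

  step 2 ⇒ step 3: BACABBACABACA ⇒ ACA·B·ACA·B·ACA·ACA·B·ACA·B·ACA·B·ACA·B
    A ↦ B
    B ↦ ACA
    C ↦ ACA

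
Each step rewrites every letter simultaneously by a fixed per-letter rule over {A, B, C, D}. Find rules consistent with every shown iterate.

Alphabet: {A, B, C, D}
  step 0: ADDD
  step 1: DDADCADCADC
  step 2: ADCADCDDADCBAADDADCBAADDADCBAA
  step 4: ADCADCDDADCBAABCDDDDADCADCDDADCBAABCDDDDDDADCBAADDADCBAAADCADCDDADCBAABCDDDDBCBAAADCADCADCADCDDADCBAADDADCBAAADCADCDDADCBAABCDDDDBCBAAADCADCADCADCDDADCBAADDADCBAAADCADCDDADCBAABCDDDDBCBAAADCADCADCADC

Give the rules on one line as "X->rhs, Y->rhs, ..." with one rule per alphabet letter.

  step 1 ⇒ step 2: DDADCADCADC ⇒ ADC·ADC·DD·ADC·BAA·DD·ADC·BAA·DD·ADC·BAA
    A ↦ DD
    C ↦ BAA
    D ↦ ADC
    B ↦ BC  (constrained at step 2)

A->DD, B->BC, C->BAA, D->ADC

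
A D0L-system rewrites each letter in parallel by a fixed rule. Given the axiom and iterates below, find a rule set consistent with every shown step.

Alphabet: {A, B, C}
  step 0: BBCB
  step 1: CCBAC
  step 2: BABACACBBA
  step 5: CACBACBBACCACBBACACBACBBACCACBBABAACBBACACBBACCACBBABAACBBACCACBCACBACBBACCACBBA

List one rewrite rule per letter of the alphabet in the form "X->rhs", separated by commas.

  step 1 ⇒ step 2: CCBAC ⇒ BA·BA·C·ACB·BA
    A ↦ ACB
    B ↦ C
    C ↦ BA

A->ACB, B->C, C->BA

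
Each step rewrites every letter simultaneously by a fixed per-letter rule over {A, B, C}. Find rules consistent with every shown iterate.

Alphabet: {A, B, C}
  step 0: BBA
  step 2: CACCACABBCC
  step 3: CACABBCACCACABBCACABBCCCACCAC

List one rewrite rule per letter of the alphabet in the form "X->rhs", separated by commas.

  step 2 ⇒ step 3: CACCACABBCC ⇒ CAC·ABB·CAC·CAC·ABB·CAC·ABB·C·C·CAC·CAC
    A ↦ ABB
    B ↦ C
    C ↦ CAC

A->ABB, B->C, C->CAC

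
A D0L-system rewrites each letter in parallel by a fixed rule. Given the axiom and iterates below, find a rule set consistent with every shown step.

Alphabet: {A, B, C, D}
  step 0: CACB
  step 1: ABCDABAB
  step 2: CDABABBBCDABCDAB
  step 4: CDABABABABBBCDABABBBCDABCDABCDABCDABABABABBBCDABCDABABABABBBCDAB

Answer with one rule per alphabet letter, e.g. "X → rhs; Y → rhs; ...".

  step 1 ⇒ step 2: ABCDABAB ⇒ CD·AB·AB·BB·CD·AB·CD·AB
    A ↦ CD
    B ↦ AB
    C ↦ AB
    D ↦ BB

A->CD, B->AB, C->AB, D->BB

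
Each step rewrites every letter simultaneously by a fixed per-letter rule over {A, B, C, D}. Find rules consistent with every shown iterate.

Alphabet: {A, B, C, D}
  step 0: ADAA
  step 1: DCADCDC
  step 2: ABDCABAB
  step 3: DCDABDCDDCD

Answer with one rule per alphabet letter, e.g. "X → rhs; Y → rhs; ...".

A->DC, B->D, C->B, D->A

  step 2 ⇒ step 3: ABDCABAB ⇒ DC·D·A·B·DC·D·DC·D
    A ↦ DC
    B ↦ D
    C ↦ B
    D ↦ A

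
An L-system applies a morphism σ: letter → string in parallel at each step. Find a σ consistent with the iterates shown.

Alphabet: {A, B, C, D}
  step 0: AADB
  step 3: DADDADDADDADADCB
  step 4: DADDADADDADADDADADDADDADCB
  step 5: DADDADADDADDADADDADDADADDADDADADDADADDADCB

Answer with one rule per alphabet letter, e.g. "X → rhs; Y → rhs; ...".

  step 4 ⇒ step 5: DADDADADDADADDADADDADDADCB ⇒ DA·D·DA·DA·D·DA·D·DA·DA·D·DA·D·DA·DA·D·DA·D·DA·DA·D·DA·DA·D·DA·D·CB
    A ↦ D
    B ↦ CB
    C ↦ D
    D ↦ DA

A->D, B->CB, C->D, D->DA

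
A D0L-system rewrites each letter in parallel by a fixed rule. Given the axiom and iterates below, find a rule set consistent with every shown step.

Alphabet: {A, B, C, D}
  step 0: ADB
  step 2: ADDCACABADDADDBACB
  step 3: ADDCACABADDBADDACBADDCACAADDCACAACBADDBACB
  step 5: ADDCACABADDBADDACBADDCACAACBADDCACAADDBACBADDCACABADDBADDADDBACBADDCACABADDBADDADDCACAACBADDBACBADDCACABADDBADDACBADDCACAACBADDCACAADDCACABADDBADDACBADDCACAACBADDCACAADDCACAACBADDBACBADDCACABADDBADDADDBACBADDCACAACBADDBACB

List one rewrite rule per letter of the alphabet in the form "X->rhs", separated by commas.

A->ADD, B->ACB, C->B, D->CA

  step 2 ⇒ step 3: ADDCACABADDADDBACB ⇒ ADD·CA·CA·B·ADD·B·ADD·ACB·ADD·CA·CA·ADD·CA·CA·ACB·ADD·B·ACB
    A ↦ ADD
    B ↦ ACB
    C ↦ B
    D ↦ CA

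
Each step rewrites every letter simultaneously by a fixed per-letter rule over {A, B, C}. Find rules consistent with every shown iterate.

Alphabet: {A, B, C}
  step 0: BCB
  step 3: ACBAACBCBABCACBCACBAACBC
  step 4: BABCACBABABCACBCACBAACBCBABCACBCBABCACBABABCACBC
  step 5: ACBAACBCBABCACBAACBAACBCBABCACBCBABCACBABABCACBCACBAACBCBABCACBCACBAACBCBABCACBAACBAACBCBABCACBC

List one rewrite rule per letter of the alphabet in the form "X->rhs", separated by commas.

A->BA, B->AC, C->BC

  step 4 ⇒ step 5: BABCACBABABCACBCACBAACBCBABCACBCBABCACBABABCACBC ⇒ AC·BA·AC·BC·BA·BC·AC·BA·AC·BA·AC·BC·BA·BC·AC·BC·BA·BC·AC·BA·BA·BC·AC·BC·AC·BA·AC·BC·BA·BC·AC·BC·AC·BA·AC·BC·BA·BC·AC·BA·AC·BA·AC·BC·BA·BC·AC·BC
    A ↦ BA
    B ↦ AC
    C ↦ BC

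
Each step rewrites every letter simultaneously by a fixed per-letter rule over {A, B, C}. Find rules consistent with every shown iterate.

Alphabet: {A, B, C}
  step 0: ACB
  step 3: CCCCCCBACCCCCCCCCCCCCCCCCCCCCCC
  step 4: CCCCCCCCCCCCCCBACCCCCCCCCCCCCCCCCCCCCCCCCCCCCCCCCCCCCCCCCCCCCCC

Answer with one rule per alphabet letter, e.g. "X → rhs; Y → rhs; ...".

A->BAC, B->CC, C->CC

  step 3 ⇒ step 4: CCCCCCBACCCCCCCCCCCCCCCCCCCCCCC ⇒ CC·CC·CC·CC·CC·CC·CC·BAC·CC·CC·CC·CC·CC·CC·CC·CC·CC·CC·CC·CC·CC·CC·CC·CC·CC·CC·CC·CC·CC·CC·CC
    A ↦ BAC
    B ↦ CC
    C ↦ CC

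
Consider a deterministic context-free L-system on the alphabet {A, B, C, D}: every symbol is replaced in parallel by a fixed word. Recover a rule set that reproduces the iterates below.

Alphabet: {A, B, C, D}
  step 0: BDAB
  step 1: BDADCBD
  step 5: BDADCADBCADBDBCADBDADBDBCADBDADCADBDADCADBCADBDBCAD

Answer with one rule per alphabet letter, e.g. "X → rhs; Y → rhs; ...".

  step 0 ⇒ step 1: BDAB ⇒ BD·AD·C·BD
    A ↦ C
    B ↦ BD
    D ↦ AD
    C ↦ B  (constrained at step 1)

A->C, B->BD, C->B, D->AD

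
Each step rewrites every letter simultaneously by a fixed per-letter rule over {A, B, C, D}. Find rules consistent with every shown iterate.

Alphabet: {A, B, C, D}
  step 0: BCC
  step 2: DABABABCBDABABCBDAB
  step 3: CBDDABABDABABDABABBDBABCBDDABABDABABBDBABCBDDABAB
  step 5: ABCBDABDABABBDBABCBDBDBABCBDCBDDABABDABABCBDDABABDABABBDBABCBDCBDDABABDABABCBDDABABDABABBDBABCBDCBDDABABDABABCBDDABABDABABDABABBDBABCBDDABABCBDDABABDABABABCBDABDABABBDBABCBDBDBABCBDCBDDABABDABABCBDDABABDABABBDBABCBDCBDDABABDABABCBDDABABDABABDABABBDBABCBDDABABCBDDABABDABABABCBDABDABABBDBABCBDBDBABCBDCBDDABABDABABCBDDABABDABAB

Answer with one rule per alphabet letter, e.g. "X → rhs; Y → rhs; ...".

A->DAB, B->AB, C->BDB, D->CBD

  step 2 ⇒ step 3: DABABABCBDABABCBDAB ⇒ CBD·DAB·AB·DAB·AB·DAB·AB·BDB·AB·CBD·DAB·AB·DAB·AB·BDB·AB·CBD·DAB·AB
    A ↦ DAB
    B ↦ AB
    C ↦ BDB
    D ↦ CBD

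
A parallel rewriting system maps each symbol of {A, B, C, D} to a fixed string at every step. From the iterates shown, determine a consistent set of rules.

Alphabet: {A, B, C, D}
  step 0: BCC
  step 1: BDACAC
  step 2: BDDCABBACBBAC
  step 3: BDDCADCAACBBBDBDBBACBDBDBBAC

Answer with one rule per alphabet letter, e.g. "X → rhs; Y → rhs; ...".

A->BB, B->BD, C->AC, D->DCA

  step 2 ⇒ step 3: BDDCABBACBBAC ⇒ BD·DCA·DCA·AC·BB·BD·BD·BB·AC·BD·BD·BB·AC
    A ↦ BB
    B ↦ BD
    C ↦ AC
    D ↦ DCA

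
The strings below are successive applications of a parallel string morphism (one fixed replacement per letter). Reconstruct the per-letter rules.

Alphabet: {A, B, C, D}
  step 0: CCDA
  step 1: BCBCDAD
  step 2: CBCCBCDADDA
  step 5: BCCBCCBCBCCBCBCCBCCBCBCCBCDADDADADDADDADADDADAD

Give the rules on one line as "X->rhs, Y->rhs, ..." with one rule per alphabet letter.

  step 1 ⇒ step 2: BCBCDAD ⇒ C·BC·C·BC·DA·D·DA
    A ↦ D
    B ↦ C
    C ↦ BC
    D ↦ DA

A->D, B->C, C->BC, D->DA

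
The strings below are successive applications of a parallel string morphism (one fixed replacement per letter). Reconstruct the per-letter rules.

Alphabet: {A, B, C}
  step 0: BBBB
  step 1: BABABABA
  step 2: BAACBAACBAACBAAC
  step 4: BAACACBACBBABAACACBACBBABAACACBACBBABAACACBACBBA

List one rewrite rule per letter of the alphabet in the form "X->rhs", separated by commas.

A->AC, B->BA, C->B

  step 1 ⇒ step 2: BABABABA ⇒ BA·AC·BA·AC·BA·AC·BA·AC
    A ↦ AC
    B ↦ BA
    C ↦ B  (constrained at step 2)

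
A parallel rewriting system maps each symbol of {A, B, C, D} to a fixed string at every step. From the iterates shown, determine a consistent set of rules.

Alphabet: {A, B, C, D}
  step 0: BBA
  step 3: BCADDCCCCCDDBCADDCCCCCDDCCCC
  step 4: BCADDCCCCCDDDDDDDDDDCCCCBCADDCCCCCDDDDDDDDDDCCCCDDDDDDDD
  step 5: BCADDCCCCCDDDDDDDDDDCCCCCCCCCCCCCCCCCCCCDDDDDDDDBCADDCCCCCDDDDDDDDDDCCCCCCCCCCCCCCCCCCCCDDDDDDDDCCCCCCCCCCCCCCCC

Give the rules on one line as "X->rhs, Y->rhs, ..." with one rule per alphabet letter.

A->C, B->BCA, C->DD, D->CC

  step 4 ⇒ step 5: BCADDCCCCCDDDDDDDDDDCCCCBCADDCCCCCDDDDDDDDDDCCCCDDDDDDDD ⇒ BCA·DD·C·CC·CC·DD·DD·DD·DD·DD·CC·CC·CC·CC·CC·CC·CC·CC·CC·CC·DD·DD·DD·DD·BCA·DD·C·CC·CC·DD·DD·DD·DD·DD·CC·CC·CC·CC·CC·CC·CC·CC·CC·CC·DD·DD·DD·DD·CC·CC·CC·CC·CC·CC·CC·CC
    A ↦ C
    B ↦ BCA
    C ↦ DD
    D ↦ CC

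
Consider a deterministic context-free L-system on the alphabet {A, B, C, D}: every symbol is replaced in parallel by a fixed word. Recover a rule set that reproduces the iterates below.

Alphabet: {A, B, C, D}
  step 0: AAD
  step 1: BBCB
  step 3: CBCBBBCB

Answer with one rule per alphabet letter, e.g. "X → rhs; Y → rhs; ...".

A->B, B->D, C->AA, D->CB

  step 0 ⇒ step 1: AAD ⇒ B·B·CB
    A ↦ B
    D ↦ CB
    B ↦ D  (constrained at step 1)
    C ↦ AA  (constrained at step 1)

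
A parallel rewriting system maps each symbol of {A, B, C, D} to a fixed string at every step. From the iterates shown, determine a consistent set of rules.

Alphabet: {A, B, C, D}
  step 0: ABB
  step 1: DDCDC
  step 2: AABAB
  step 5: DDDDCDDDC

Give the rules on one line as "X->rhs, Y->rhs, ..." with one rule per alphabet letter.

A->D, B->DC, C->B, D->A

  step 1 ⇒ step 2: DDCDC ⇒ A·A·B·A·B
    C ↦ B
    D ↦ A
  step 0 ⇒ step 1: ABB ⇒ D·DC·DC
    A ↦ D
  step 0 ⇒ step 1: ABB ⇒ D·DC·DC
    B ↦ DC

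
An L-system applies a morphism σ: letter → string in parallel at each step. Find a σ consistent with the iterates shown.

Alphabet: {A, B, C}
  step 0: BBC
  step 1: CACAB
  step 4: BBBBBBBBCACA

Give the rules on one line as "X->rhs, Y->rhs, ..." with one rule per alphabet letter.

  step 0 ⇒ step 1: BBC ⇒ CA·CA·B
    B ↦ CA
    C ↦ B
    A ↦ B  (constrained at step 1)

A->B, B->CA, C->B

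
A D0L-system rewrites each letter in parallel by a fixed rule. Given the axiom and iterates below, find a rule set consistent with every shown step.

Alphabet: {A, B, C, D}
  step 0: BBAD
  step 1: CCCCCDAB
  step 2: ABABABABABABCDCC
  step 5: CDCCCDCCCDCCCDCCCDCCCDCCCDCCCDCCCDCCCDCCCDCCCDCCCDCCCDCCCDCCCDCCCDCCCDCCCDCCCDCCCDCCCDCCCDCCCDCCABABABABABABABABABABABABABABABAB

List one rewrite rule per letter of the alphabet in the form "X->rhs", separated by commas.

A->CD, B->CC, C->AB, D->AB

  step 1 ⇒ step 2: CCCCCDAB ⇒ AB·AB·AB·AB·AB·AB·CD·CC
    A ↦ CD
    B ↦ CC
    C ↦ AB
    D ↦ AB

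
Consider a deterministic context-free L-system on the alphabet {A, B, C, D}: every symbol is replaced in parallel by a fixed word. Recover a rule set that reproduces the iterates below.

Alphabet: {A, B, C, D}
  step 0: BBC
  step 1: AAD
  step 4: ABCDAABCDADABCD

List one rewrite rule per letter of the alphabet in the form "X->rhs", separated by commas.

A->CD, B->A, C->D, D->AB

  step 0 ⇒ step 1: BBC ⇒ A·A·D
    B ↦ A
    C ↦ D
    A ↦ CD  (constrained at step 1)
    D ↦ AB  (constrained at step 1)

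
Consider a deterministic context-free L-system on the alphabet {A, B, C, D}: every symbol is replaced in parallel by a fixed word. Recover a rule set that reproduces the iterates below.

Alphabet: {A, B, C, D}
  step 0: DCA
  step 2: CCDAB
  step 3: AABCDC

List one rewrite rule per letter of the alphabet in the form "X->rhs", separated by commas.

  step 2 ⇒ step 3: CCDAB ⇒ A·A·B·CD·C
    A ↦ CD
    B ↦ C
    C ↦ A
    D ↦ B

A->CD, B->C, C->A, D->B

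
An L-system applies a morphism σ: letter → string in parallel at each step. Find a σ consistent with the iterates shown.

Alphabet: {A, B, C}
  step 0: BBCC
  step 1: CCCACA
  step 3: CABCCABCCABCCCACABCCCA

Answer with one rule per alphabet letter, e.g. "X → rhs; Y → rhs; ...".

  step 0 ⇒ step 1: BBCC ⇒ C·C·CA·CA
    B ↦ C
    C ↦ CA
    A ↦ BC  (constrained at step 1)

A->BC, B->C, C->CA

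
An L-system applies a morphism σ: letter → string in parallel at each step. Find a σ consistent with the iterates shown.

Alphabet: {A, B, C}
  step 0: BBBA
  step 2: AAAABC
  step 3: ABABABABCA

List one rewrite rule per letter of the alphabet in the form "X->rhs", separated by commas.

  step 2 ⇒ step 3: AAAABC ⇒ AB·AB·AB·AB·C·A
    A ↦ AB
    B ↦ C
    C ↦ A

A->AB, B->C, C->A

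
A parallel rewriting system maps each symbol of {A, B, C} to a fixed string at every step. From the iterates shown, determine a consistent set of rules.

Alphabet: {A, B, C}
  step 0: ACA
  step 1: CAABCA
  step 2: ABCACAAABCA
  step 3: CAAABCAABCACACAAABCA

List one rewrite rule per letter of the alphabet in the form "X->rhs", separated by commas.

  step 2 ⇒ step 3: ABCACAAABCA ⇒ CA·A·AB·CA·AB·CA·CA·CA·A·AB·CA
    A ↦ CA
    B ↦ A
    C ↦ AB

A->CA, B->A, C->AB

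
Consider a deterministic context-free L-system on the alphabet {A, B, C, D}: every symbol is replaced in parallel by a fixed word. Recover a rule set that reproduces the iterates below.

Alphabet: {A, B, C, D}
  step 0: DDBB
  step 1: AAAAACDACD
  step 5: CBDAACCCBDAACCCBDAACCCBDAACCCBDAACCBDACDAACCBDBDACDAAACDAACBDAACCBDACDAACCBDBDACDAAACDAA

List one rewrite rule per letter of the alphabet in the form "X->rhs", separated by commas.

A->C, B->ACD, C->BD, D->AA

  step 0 ⇒ step 1: DDBB ⇒ AA·AA·ACD·ACD
    B ↦ ACD
    D ↦ AA
    A ↦ C  (constrained at step 1)
    C ↦ BD  (constrained at step 1)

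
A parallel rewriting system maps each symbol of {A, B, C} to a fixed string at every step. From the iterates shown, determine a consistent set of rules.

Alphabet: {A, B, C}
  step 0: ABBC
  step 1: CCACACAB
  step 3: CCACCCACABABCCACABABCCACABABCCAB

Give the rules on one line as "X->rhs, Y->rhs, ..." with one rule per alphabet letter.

A->CC, B->AC, C->AB

  step 0 ⇒ step 1: ABBC ⇒ CC·AC·AC·AB
    A ↦ CC
    B ↦ AC
    C ↦ AB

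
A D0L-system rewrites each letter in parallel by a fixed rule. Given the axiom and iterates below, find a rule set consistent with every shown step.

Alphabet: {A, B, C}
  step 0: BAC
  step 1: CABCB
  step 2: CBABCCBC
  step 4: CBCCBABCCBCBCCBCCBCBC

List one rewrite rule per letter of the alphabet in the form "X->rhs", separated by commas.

A->AB, B->C, C->CB

  step 1 ⇒ step 2: CABCB ⇒ CB·AB·C·CB·C
    A ↦ AB
    B ↦ C
    C ↦ CB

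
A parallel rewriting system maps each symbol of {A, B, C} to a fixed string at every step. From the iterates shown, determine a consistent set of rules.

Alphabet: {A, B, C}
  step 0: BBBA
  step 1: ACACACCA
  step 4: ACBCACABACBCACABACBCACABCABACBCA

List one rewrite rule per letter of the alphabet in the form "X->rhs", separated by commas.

A->CA, B->AC, C->B

  step 0 ⇒ step 1: BBBA ⇒ AC·AC·AC·CA
    A ↦ CA
    B ↦ AC
    C ↦ B  (constrained at step 1)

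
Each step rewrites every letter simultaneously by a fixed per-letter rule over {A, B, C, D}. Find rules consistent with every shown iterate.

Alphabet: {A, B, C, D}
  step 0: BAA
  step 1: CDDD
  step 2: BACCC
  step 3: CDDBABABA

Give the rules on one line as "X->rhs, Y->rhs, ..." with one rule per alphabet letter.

A->D, B->CD, C->BA, D->C

  step 2 ⇒ step 3: BACCC ⇒ CD·D·BA·BA·BA
    A ↦ D
    B ↦ CD
    C ↦ BA
  step 1 ⇒ step 2: CDDD ⇒ BA·C·C·C
    D ↦ C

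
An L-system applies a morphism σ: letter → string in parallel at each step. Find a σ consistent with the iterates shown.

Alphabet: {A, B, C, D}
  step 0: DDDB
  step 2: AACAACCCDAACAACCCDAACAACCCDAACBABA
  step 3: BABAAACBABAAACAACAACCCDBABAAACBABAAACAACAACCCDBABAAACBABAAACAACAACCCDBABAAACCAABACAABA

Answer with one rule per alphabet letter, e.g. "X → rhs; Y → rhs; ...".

  step 2 ⇒ step 3: AACAACCCDAACAACCCDAACAACCCDAACBABA ⇒ BA·BA·AAC·BA·BA·AAC·AAC·AAC·CCD·BA·BA·AAC·BA·BA·AAC·AAC·AAC·CCD·BA·BA·AAC·BA·BA·AAC·AAC·AAC·CCD·BA·BA·AAC·CAA·BA·CAA·BA
    A ↦ BA
    B ↦ CAA
    C ↦ AAC
    D ↦ CCD

A->BA, B->CAA, C->AAC, D->CCD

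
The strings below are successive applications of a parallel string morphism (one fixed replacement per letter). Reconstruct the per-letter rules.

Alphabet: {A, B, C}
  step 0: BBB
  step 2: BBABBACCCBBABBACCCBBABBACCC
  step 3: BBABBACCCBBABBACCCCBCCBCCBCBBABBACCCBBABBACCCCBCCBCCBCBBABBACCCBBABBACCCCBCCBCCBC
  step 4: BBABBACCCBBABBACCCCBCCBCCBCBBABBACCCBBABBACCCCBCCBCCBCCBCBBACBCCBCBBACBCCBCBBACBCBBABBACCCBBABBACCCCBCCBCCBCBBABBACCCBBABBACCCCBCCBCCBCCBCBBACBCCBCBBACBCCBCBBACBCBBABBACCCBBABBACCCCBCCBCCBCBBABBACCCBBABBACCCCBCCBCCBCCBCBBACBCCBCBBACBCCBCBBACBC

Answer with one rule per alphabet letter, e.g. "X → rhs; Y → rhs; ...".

  step 3 ⇒ step 4: BBABBACCCBBABBACCCCBCCBCCBCBBABBACCCBBABBACCCCBCCBCCBCBBABBACCCBBABBACCCCBCCBCCBC ⇒ BBA·BBA·CCC·BBA·BBA·CCC·CBC·CBC·CBC·BBA·BBA·CCC·BBA·BBA·CCC·CBC·CBC·CBC·CBC·BBA·CBC·CBC·BBA·CBC·CBC·BBA·CBC·BBA·BBA·CCC·BBA·BBA·CCC·CBC·CBC·CBC·BBA·BBA·CCC·BBA·BBA·CCC·CBC·CBC·CBC·CBC·BBA·CBC·CBC·BBA·CBC·CBC·BBA·CBC·BBA·BBA·CCC·BBA·BBA·CCC·CBC·CBC·CBC·BBA·BBA·CCC·BBA·BBA·CCC·CBC·CBC·CBC·CBC·BBA·CBC·CBC·BBA·CBC·CBC·BBA·CBC
    A ↦ CCC
    B ↦ BBA
    C ↦ CBC

A->CCC, B->BBA, C->CBC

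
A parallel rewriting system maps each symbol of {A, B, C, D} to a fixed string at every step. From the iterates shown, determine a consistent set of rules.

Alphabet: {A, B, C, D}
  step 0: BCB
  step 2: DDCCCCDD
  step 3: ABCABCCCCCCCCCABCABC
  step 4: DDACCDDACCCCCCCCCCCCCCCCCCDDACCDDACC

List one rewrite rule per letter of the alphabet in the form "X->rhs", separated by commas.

  step 3 ⇒ step 4: ABCABCCCCCCCCCABCABC ⇒ DD·A·CC·DD·A·CC·CC·CC·CC·CC·CC·CC·CC·CC·DD·A·CC·DD·A·CC
    A ↦ DD
    B ↦ A
    C ↦ CC
  step 2 ⇒ step 3: DDCCCCDD ⇒ ABC·ABC·CC·CC·CC·CC·ABC·ABC
    D ↦ ABC

A->DD, B->A, C->CC, D->ABC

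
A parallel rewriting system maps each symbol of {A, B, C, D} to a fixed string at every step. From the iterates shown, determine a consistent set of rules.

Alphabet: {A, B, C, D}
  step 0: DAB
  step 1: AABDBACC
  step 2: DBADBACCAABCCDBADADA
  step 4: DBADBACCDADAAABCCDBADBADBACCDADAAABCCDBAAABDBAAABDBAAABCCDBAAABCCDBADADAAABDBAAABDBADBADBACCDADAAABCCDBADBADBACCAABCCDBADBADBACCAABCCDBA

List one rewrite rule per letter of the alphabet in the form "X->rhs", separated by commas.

A->DBA, B->CC, C->DA, D->AAB

  step 1 ⇒ step 2: AABDBACC ⇒ DBA·DBA·CC·AAB·CC·DBA·DA·DA
    A ↦ DBA
    B ↦ CC
    C ↦ DA
    D ↦ AAB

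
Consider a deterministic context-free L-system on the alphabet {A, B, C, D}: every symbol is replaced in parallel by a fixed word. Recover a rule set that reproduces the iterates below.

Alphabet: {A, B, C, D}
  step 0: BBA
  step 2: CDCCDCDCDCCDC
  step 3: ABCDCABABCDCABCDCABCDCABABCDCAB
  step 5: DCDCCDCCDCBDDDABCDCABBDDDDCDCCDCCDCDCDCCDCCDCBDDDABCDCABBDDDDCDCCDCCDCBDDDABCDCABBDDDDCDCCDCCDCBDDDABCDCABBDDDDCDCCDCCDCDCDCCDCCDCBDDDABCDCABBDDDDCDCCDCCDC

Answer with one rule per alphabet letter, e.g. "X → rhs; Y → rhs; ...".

  step 2 ⇒ step 3: CDCCDCDCDCCDC ⇒ AB·CDC·AB·AB·CDC·AB·CDC·AB·CDC·AB·AB·CDC·AB
    C ↦ AB
    D ↦ CDC
    A ↦ BDD  (constrained at step 0)
    B ↦ D  (constrained at step 0)

A->BDD, B->D, C->AB, D->CDC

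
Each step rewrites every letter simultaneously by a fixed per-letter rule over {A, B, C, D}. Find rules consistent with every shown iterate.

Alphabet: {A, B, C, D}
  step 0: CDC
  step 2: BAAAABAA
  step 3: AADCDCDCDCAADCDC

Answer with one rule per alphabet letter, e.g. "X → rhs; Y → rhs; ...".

  step 2 ⇒ step 3: BAAAABAA ⇒ AA·DC·DC·DC·DC·AA·DC·DC
    A ↦ DC
    B ↦ AA
    C ↦ DB  (constrained at step 0)
    D ↦ B  (constrained at step 0)

A->DC, B->AA, C->DB, D->B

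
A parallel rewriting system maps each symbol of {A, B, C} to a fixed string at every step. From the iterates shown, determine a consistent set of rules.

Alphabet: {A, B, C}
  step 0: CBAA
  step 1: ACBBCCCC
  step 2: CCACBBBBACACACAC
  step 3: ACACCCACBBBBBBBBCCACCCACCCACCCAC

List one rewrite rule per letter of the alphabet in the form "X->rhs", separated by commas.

  step 2 ⇒ step 3: CCACBBBBACACACAC ⇒ AC·AC·CC·AC·BB·BB·BB·BB·CC·AC·CC·AC·CC·AC·CC·AC
    A ↦ CC
    B ↦ BB
    C ↦ AC

A->CC, B->BB, C->AC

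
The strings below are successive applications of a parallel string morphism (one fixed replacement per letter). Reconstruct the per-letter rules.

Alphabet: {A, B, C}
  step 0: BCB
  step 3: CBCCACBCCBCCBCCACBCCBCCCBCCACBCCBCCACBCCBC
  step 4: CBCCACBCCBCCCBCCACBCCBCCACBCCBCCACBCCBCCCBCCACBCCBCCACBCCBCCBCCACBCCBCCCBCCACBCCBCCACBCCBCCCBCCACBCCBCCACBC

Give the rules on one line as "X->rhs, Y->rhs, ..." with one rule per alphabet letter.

  step 3 ⇒ step 4: CBCCACBCCBCCBCCACBCCBCCCBCCACBCCBCCACBCCBC ⇒ CBC·CA·CBC·CBC·C·CBC·CA·CBC·CBC·CA·CBC·CBC·CA·CBC·CBC·C·CBC·CA·CBC·CBC·CA·CBC·CBC·CBC·CA·CBC·CBC·C·CBC·CA·CBC·CBC·CA·CBC·CBC·C·CBC·CA·CBC·CBC·CA·CBC
    A ↦ C
    B ↦ CA
    C ↦ CBC

A->C, B->CA, C->CBC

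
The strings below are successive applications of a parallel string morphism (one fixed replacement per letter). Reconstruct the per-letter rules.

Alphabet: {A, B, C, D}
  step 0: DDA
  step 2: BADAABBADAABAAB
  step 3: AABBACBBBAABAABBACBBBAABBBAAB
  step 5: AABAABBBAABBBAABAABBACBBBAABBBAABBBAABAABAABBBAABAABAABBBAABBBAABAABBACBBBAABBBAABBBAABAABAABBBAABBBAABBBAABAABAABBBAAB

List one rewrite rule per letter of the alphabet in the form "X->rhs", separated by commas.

  step 2 ⇒ step 3: BADAABBADAABAAB ⇒ AAB·B·ACB·B·B·AAB·AAB·B·ACB·B·B·AAB·B·B·AAB
    A ↦ B
    B ↦ AAB
    D ↦ ACB
    C ↦ AD  (constrained at step 3)

A->B, B->AAB, C->AD, D->ACB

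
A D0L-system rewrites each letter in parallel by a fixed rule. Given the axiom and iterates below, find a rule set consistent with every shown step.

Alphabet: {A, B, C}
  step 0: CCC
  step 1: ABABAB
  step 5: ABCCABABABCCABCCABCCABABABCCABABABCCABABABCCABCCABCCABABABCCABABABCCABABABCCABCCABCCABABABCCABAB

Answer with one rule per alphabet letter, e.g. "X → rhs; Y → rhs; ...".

A->ABC, B->C, C->AB

  step 0 ⇒ step 1: CCC ⇒ AB·AB·AB
    C ↦ AB
    A ↦ ABC  (constrained at step 1)
    B ↦ C  (constrained at step 1)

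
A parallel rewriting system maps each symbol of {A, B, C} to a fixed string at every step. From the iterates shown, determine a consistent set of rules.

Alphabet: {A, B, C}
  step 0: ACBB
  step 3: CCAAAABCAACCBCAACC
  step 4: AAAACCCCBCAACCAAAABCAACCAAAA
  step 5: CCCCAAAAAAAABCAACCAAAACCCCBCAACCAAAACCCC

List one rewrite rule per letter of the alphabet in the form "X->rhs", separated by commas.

A->C, B->BC, C->AA

  step 4 ⇒ step 5: AAAACCCCBCAACCAAAABCAACCAAAA ⇒ C·C·C·C·AA·AA·AA·AA·BC·AA·C·C·AA·AA·C·C·C·C·BC·AA·C·C·AA·AA·C·C·C·C
    A ↦ C
    B ↦ BC
    C ↦ AA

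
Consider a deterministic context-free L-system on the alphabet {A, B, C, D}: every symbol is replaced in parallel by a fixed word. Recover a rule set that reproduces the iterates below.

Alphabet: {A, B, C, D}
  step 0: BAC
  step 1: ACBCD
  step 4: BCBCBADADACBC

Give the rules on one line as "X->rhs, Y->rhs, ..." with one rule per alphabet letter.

  step 0 ⇒ step 1: BAC ⇒ A·CBC·D
    A ↦ CBC
    B ↦ A
    C ↦ D
    D ↦ B  (constrained at step 1)

A->CBC, B->A, C->D, D->B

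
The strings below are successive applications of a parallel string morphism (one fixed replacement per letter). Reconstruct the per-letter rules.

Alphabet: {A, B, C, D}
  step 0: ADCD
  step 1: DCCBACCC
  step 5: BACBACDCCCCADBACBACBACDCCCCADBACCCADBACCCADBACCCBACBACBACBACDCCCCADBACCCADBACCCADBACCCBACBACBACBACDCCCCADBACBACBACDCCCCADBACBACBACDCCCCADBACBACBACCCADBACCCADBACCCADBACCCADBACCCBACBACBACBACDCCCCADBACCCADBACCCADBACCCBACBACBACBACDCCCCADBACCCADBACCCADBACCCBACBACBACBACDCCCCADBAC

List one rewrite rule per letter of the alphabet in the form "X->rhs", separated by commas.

A->D, B->CCA, C->BAC, D->CC

  step 0 ⇒ step 1: ADCD ⇒ D·CC·BAC·CC
    A ↦ D
    C ↦ BAC
    D ↦ CC
    B ↦ CCA  (constrained at step 1)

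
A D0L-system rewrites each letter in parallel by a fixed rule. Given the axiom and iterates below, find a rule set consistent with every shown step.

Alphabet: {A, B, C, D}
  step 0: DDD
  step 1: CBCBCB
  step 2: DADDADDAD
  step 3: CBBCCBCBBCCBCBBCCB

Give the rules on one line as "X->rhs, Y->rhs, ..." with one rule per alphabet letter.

A->BC, B->D, C->DA, D->CB

  step 2 ⇒ step 3: DADDADDAD ⇒ CB·BC·CB·CB·BC·CB·CB·BC·CB
    A ↦ BC
    D ↦ CB
  step 1 ⇒ step 2: CBCBCB ⇒ DA·D·DA·D·DA·D
    B ↦ D
  step 1 ⇒ step 2: CBCBCB ⇒ DA·D·DA·D·DA·D
    C ↦ DA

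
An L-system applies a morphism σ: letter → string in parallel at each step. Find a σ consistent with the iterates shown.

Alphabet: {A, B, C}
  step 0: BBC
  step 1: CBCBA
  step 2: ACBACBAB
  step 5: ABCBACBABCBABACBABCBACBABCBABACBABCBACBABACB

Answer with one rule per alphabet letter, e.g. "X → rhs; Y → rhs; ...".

  step 1 ⇒ step 2: CBCBA ⇒ A·CB·A·CB·AB
    A ↦ AB
    B ↦ CB
    C ↦ A

A->AB, B->CB, C->A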